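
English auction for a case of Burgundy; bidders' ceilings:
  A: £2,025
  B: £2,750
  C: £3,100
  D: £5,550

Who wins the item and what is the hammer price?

Limits ranked: 5,550 (D) > 3,100 (C) > 2,750 (B) > 2,025 (A)
Bidding ends when C exits at £3,100; D takes it.

D wins at £3,100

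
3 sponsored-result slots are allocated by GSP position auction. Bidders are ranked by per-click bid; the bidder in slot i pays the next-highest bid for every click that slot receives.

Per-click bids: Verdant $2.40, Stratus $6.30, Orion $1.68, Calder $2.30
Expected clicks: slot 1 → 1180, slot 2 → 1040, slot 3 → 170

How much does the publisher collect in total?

Per-click bids in order: $6.30 (Stratus) > $2.40 (Verdant) > $2.30 (Calder) > $1.68 (Orion)
Slot 1: Stratus pays $2.40 × 1180 = $2832.00
Slot 2: Verdant pays $2.30 × 1040 = $2392.00
Slot 3: Calder pays $1.68 × 170 = $285.60
Total = $5509.60

Total revenue: $5509.60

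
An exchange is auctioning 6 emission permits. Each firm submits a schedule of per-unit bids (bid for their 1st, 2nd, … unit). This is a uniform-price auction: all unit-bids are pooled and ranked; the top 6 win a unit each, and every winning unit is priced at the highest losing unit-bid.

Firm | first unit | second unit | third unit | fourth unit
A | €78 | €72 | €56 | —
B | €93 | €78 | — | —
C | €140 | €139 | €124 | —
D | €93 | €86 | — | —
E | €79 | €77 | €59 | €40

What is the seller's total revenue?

Total revenue: €474

Pooled unit-bids ranked (top 6): 140 (C-1), 139 (C-2), 124 (C-3), 93 (B-1), 93 (D-1), 86 (D-2)
The (k+1)-th unit-bid is €79.
Allocation: B 1, C 3, D 2. Every unit priced at €79.
Revenue = 6 × 79 = €474.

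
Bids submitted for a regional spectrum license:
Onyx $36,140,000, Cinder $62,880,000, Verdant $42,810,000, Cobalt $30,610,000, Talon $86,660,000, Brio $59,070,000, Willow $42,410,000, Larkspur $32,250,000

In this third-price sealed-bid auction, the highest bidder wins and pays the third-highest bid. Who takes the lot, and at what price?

Sorting bids: 86,660,000 (Talon) > 62,880,000 (Cinder) > 59,070,000 (Brio) > 42,810,000 (Verdant) > 42,410,000 (Willow) > 36,140,000 (Onyx) > …
Talon wins; payment is bid #3 in the ranking = $59,070,000.

Talon pays $59,070,000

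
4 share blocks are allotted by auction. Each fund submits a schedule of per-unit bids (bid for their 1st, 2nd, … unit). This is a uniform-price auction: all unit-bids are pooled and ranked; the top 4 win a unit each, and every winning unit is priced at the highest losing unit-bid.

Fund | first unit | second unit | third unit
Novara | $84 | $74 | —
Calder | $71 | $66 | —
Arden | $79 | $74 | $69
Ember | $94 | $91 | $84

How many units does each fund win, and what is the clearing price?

Merging the schedules and taking the best 4: 94 (Ember-1), 91 (Ember-2), 84 (Novara-1), 84 (Ember-3)
Highest rejected unit-bid = $79.
Allocation: Ember 3, Novara 1.

Ember 3, Novara 1; clearing price $79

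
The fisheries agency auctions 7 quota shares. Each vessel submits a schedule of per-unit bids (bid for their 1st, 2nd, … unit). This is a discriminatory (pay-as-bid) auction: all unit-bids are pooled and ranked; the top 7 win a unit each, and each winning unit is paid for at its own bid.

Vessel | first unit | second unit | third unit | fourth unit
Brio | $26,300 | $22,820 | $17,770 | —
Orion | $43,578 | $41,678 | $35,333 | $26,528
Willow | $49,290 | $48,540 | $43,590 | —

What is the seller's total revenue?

Total revenue: $288,537

Pooled unit-bids ranked (top 7): 49,290 (Willow-1), 48,540 (Willow-2), 43,590 (Willow-3), 43,578 (Orion-1), 41,678 (Orion-2), 35,333 (Orion-3), 26,528 (Orion-4)
Next rejected bid: $26,300 (not a price — pay-as-bid).
Each winning unit pays its own bid.
Revenue = 49,290 + 48,540 + 43,590 + 43,578 + 41,678 + 35,333 + 26,528 = $288,537.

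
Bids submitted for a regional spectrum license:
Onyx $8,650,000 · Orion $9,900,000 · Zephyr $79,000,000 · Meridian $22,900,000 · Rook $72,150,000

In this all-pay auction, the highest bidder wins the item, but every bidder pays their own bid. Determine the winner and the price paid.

Zephyr pays $79,000,000

All-pay auction: the highest bidder wins the item, but every bidder pays their own bid.
Sorting bids: 79,000,000 (Zephyr) > 72,150,000 (Rook) > 22,900,000 (Meridian) > 9,900,000 (Orion) > 8,650,000 (Onyx)
Zephyr wins with the top bid; all bids are sunk regardless.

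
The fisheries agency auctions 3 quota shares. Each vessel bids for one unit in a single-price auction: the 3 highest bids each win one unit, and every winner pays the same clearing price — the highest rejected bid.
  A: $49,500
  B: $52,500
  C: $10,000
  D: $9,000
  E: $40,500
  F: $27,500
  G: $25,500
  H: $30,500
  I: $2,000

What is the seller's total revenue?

Sorting: 52,500 (B), 49,500 (A), 40,500 (E), 30,500 (H), 27,500 (F), …
The 3 highest are B, A, E.
Highest unsuccessful bid: $30,500 → clearing price.
Total revenue = 3 × $30,500 = $91,500.

Total revenue: $91,500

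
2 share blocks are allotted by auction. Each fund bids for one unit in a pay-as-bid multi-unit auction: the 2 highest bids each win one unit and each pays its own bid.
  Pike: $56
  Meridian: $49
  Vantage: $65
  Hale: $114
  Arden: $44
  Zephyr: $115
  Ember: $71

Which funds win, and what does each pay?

Sorting: 115 (Zephyr), 114 (Hale), 71 (Ember), 65 (Vantage), …
Winners (2 units): Zephyr, Hale.
Each winner pays its own bid: Zephyr $115, Hale $114.

Zephyr $115, Hale $114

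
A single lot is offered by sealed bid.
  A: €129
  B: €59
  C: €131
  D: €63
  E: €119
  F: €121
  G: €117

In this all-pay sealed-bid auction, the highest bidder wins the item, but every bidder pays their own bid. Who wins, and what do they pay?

C pays €131

Sorting bids: 131 (C) > 129 (A) > 121 (F) > 119 (E) > 117 (G) > 63 (D) > …
C wins with the top bid; all bids are sunk regardless.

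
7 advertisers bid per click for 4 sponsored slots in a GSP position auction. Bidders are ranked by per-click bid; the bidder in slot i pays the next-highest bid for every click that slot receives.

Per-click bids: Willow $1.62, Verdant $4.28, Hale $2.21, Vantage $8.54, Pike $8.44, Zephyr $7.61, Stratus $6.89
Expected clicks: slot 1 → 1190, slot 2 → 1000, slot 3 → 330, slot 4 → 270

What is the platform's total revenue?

Sorting advertisers: $8.54 (Vantage) > $8.44 (Pike) > $7.61 (Zephyr) > $6.89 (Stratus) > $4.28 (Verdant) > …
Slot 1: Vantage pays $8.44 × 1190 = $10043.60
Slot 2: Pike pays $7.61 × 1000 = $7610.00
Slot 3: Zephyr pays $6.89 × 330 = $2273.70
Slot 4: Stratus pays $4.28 × 270 = $1155.60
Total = $21082.90

Total revenue: $21082.90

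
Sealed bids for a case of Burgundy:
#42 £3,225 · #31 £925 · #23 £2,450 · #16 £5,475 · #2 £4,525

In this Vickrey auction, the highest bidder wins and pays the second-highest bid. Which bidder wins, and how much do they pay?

Sorting bids: 5,475 (#16) > 4,525 (#2) > 3,225 (#42) > 2,450 (#23) > 925 (#31)
Second-price: #16 pays #2's bid of £4,525.

#16 pays £4,525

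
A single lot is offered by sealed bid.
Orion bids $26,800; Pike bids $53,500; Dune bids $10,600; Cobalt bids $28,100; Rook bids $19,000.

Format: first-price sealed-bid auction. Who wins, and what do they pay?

Sorting bids: 53,500 (Pike) > 28,100 (Cobalt) > 26,800 (Orion) > 19,000 (Rook) > 10,600 (Dune)
First-price: Pike pays what they bid, $53,500.

Pike pays $53,500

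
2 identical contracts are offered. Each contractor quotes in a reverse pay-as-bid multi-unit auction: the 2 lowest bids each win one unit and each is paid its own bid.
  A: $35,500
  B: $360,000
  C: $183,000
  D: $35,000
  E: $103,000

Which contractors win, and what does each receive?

Sorting: 35,000 (D), 35,500 (A), 103,000 (E), 183,000 (C), …
Lowest 2: D, A.
Each winner is paid its own bid: D $35,000, A $35,500.

D $35,000, A $35,500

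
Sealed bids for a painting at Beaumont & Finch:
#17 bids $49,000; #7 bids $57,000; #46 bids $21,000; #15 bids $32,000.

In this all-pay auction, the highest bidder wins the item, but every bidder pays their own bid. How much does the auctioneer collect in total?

Total revenue: $159,000

Bids in order: 57,000 (#7) > 49,000 (#17) > 32,000 (#15) > 21,000 (#46)
Every bidder forfeits their bid regardless of winning.
Revenue = 49,000 + 57,000 + 21,000 + 32,000 = $159,000.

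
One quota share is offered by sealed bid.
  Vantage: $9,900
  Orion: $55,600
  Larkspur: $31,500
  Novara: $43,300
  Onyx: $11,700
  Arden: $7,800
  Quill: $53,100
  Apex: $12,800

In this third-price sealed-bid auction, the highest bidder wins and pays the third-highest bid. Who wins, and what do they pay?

Rule: the highest bidder wins and pays the third-highest bid.
Sorting bids: 55,600 (Orion) > 53,100 (Quill) > 43,300 (Novara) > 31,500 (Larkspur) > 12,800 (Apex) > 11,700 (Onyx) > …
Orion is highest; pays the third-highest bid, $43,300.

Orion pays $43,300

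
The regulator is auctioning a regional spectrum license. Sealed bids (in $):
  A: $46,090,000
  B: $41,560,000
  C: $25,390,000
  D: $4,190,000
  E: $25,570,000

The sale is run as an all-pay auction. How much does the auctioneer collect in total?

Sorting bids: 46,090,000 (A) > 41,560,000 (B) > 25,570,000 (E) > 25,390,000 (C) > 4,190,000 (D)
A wins with the top bid; all bids are sunk regardless.
Every bidder forfeits their bid regardless of winning.
Revenue = 46,090,000 + 41,560,000 + 25,390,000 + 4,190,000 + 25,570,000 = $142,800,000.

Total revenue: $142,800,000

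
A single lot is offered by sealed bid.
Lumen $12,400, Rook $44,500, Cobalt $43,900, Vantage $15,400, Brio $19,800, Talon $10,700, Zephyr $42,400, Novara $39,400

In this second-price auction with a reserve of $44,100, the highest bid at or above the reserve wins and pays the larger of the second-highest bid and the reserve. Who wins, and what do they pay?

Rook pays $44,100

Second-price auction with a reserve of $44,100: the highest bid at or above the reserve wins and pays the larger of the second-highest bid and the reserve.
Sorting bids: 44,500 (Rook) > 43,900 (Cobalt) > 42,400 (Zephyr) > 39,400 (Novara) > 19,800 (Brio) > 15,400 (Vantage) > …
Highest eligible bid: Rook at $44,500.
Second-highest bid $43,900 is below the reserve $44,100, so the reserve binds → payment $44,100.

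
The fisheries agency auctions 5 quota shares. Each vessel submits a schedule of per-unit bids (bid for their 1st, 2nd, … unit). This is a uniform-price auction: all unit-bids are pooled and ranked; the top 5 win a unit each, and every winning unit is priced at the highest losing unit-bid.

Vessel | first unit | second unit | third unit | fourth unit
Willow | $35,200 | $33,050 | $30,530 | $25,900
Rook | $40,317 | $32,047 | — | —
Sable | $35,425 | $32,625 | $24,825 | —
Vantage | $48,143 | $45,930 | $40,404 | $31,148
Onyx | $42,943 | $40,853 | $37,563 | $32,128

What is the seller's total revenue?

Total revenue: $201,585

Merging the schedules and taking the best 5: 48,143 (Vantage-1), 45,930 (Vantage-2), 42,943 (Onyx-1), 40,853 (Onyx-2), 40,404 (Vantage-3)
Highest rejected unit-bid = $40,317.
Allocation: Onyx 2, Vantage 3. Every unit priced at $40,317.
Revenue = 5 × 40,317 = $201,585.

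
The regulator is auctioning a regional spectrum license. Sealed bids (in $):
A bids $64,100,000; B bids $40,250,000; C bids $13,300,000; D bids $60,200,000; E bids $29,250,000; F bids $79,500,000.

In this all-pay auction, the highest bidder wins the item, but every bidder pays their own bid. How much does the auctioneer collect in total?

Total revenue: $286,600,000

Bids in order: 79,500,000 (F) > 64,100,000 (A) > 60,200,000 (D) > 40,250,000 (B) > 29,250,000 (E) > 13,300,000 (C)
F wins with the top bid; all bids are sunk regardless.
Every bidder forfeits their bid regardless of winning.
Revenue = 64,100,000 + 40,250,000 + 13,300,000 + 60,200,000 + 29,250,000 + 79,500,000 = $286,600,000.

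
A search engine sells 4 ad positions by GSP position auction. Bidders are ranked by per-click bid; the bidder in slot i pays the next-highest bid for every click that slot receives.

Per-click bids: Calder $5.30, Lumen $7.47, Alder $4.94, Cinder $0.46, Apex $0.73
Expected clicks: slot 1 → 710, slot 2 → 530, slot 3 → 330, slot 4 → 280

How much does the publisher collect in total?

Total revenue: $6750.90

Sorting advertisers: $7.47 (Lumen) > $5.30 (Calder) > $4.94 (Alder) > $0.73 (Apex) > $0.46 (Cinder)
Slot 1: Lumen pays $5.30 × 710 = $3763.00
Slot 2: Calder pays $4.94 × 530 = $2618.20
Slot 3: Alder pays $0.73 × 330 = $240.90
Slot 4: Apex pays $0.46 × 280 = $128.80
Total = $6750.90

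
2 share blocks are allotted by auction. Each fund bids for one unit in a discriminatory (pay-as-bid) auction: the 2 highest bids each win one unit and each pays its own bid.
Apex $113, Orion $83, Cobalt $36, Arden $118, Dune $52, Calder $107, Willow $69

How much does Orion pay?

Bids ranked high→low: 118 (Arden), 113 (Apex), 107 (Calder), 83 (Orion), …
The 2 highest are Arden, Apex.
Orion does not win → $0.

Orion pays $0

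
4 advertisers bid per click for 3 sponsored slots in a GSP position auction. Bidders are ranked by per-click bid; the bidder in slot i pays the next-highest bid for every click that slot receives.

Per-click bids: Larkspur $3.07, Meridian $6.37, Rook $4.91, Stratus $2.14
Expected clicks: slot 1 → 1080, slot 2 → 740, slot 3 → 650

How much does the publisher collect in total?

Total revenue: $8965.60

Sorting advertisers: $6.37 (Meridian) > $4.91 (Rook) > $3.07 (Larkspur) > $2.14 (Stratus)
Slot 1: Meridian pays $4.91 × 1080 = $5302.80
Slot 2: Rook pays $3.07 × 740 = $2271.80
Slot 3: Larkspur pays $2.14 × 650 = $1391.00
Total = $8965.60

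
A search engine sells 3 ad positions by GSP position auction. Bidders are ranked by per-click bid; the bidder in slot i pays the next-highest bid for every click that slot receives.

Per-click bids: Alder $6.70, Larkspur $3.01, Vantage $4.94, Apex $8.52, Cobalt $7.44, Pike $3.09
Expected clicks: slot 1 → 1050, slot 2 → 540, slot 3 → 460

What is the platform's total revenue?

Total revenue: $13702.40

Sorting advertisers: $8.52 (Apex) > $7.44 (Cobalt) > $6.70 (Alder) > $4.94 (Vantage) > …
Slot 1: Apex pays $7.44 × 1050 = $7812.00
Slot 2: Cobalt pays $6.70 × 540 = $3618.00
Slot 3: Alder pays $4.94 × 460 = $2272.40
Total = $13702.40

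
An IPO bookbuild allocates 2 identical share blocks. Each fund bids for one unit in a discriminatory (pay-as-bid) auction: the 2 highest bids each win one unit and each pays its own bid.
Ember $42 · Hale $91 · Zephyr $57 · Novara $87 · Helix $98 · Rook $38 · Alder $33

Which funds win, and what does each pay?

Helix $98, Hale $91

Sorting: 98 (Helix), 91 (Hale), 87 (Novara), 57 (Zephyr), …
Top 2: Helix, Hale.
Each winner pays its own bid: Helix $98, Hale $91.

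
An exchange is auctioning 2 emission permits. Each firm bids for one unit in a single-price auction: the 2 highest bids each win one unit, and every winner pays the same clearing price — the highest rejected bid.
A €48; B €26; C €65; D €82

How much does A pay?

Ordering the bids: 82 (D), 65 (C), 48 (A), 26 (B)
The 2 highest are D, C.
Highest unsuccessful bid: €48 → clearing price.
A does not win → pays €0.

A pays €0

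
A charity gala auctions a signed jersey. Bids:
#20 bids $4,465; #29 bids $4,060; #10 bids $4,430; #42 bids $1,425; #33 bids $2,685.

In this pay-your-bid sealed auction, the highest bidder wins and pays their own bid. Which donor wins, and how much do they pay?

#20 pays $4,465

Rule: the highest bidder wins and pays their own bid.
Bids ranked: 4,465 (#20) > 4,430 (#10) > 4,060 (#29) > 2,685 (#33) > 1,425 (#42)
#20 is highest → pays own bid, $4,465.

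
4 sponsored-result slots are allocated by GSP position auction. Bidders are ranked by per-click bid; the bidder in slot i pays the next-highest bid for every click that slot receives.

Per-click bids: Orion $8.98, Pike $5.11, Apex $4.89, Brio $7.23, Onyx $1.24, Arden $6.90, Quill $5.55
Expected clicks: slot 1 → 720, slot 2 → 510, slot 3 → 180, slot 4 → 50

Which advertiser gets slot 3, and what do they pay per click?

Per-click bids in order: $8.98 (Orion) > $7.23 (Brio) > $6.90 (Arden) > $5.55 (Quill) > $5.11 (Pike) > …
Slot 3 goes to the third-ranked bidder, Arden, who pays the next bid down: $5.55/click.

Arden; $5.55 per click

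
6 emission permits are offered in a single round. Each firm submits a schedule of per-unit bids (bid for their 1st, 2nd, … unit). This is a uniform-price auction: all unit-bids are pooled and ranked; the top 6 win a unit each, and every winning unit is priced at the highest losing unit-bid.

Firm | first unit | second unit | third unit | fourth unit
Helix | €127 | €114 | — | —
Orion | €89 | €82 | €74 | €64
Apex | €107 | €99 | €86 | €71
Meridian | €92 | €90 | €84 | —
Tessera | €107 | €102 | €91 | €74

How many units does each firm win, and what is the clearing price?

All unit-bids, highest first — top 6: 127 (Helix-1), 114 (Helix-2), 107 (Apex-1), 107 (Tessera-1), 102 (Tessera-2), 99 (Apex-2)
First bid not allocated: €92.
Allocation: Apex 2, Helix 2, Tessera 2.

Apex 2, Helix 2, Tessera 2; clearing price €92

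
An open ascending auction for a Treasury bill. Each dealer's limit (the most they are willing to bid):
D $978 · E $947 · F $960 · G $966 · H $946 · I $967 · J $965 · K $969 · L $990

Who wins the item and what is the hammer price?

L wins at $978

Rule: the price rises until one bidder remains; the winner pays the price at which the last rival dropped out.
Limits in order: 990 (L) > 978 (D) > 969 (K) > 967 (I) > 966 (G) > 965 (J) > …
D is the last rival to drop out, at $978; L remains and wins at that price.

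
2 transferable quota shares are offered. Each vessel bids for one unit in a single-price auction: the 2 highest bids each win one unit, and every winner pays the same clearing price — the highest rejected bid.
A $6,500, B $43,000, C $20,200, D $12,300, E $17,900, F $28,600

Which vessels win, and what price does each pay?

B, F; each pays $20,200

Bids ranked high→low: 43,000 (B), 28,600 (F), 20,200 (C), 17,900 (E), …
Winners (2 units): B, F.
Highest unsuccessful bid: $20,200 → clearing price.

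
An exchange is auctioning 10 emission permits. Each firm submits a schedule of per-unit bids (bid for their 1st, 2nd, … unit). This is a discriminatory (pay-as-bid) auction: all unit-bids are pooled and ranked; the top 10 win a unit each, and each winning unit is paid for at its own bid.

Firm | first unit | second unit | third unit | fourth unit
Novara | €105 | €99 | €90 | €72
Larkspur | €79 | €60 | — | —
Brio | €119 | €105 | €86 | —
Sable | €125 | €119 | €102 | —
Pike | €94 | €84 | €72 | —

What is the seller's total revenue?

All unit-bids, highest first — top 10: 125 (Sable-1), 119 (Brio-1), 119 (Sable-2), 105 (Novara-1), 105 (Brio-2), 102 (Sable-3), 99 (Novara-2), 94 (Pike-1), 90 (Novara-3), 86 (Brio-3)
Next rejected bid: €84 (not a price — pay-as-bid).
Each winning unit pays its own bid.
Revenue = 125 + 119 + 119 + 105 + 105 + 102 + 99 + 94 + 90 + 86 = €1,044.

Total revenue: €1,044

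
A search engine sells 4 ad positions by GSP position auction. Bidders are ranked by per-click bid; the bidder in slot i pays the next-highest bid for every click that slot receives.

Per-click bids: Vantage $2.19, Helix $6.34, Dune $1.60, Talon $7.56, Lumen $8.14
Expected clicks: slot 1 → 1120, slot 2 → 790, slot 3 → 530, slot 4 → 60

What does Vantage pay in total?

Vantage pays $96.00

Per-click bids in order: $8.14 (Lumen) > $7.56 (Talon) > $6.34 (Helix) > $2.19 (Vantage) > $1.60 (Dune)
Vantage holds slot 4 → pays next bid $1.60 × 60 clicks = $96.00.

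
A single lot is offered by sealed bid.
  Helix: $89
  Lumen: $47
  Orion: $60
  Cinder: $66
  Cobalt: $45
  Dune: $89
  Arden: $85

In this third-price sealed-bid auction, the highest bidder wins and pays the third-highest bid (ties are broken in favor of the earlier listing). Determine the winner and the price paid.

Helix pays $85

Third-price sealed-bid auction: the highest bidder wins and pays the third-highest bid.
Bids ranked: 89 (Helix) > 89 (Dune) > 85 (Arden) > 66 (Cinder) > 60 (Orion) > 47 (Lumen) > …
Tie at $89 → Helix wins by tie-break.
Helix wins; payment is bid #3 in the ranking = $85.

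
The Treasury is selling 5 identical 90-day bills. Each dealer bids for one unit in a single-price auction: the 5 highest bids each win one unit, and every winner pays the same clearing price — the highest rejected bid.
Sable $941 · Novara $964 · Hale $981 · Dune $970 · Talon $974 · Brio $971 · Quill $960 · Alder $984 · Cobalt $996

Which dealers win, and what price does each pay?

Ordering the bids: 996 (Cobalt), 984 (Alder), 981 (Hale), 974 (Talon), 971 (Brio), 970 (Dune), 964 (Novara), …
The 5 highest are Cobalt, Alder, Hale, Talon, Brio.
First losing bid is Dune's $970, which sets the uniform price.

Cobalt, Alder, Hale, Talon, Brio; each pays $970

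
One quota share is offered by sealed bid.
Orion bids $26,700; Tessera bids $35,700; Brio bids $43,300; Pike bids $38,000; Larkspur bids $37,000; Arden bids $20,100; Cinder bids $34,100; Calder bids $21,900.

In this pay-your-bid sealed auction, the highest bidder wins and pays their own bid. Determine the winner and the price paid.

Brio pays $43,300

Bids ranked: 43,300 (Brio) > 38,000 (Pike) > 37,000 (Larkspur) > 35,700 (Tessera) > 34,100 (Cinder) > 26,700 (Orion) > …
Brio has the highest bid and pays exactly that: $43,300.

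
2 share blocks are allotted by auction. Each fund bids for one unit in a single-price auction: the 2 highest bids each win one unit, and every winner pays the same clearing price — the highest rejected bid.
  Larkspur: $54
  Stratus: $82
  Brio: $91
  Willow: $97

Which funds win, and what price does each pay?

Sorting: 97 (Willow), 91 (Brio), 82 (Stratus), 54 (Larkspur)
The 2 highest are Willow, Brio.
Clearing price = highest rejected bid = $82.

Willow, Brio; each pays $82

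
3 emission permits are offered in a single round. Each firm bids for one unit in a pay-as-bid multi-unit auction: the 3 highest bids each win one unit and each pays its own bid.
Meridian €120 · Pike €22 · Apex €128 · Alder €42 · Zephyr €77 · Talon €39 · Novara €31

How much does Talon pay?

Talon pays €0

Ordering the bids: 128 (Apex), 120 (Meridian), 77 (Zephyr), 42 (Alder), 39 (Talon), …
Winners (3 units): Apex, Meridian, Zephyr.
Talon does not win → €0.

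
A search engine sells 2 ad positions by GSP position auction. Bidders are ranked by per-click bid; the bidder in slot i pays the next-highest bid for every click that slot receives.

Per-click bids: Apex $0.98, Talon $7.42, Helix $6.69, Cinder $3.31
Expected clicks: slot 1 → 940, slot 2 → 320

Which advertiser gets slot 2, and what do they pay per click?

Sorting advertisers: $7.42 (Talon) > $6.69 (Helix) > $3.31 (Cinder) > …
Slot 2 goes to the second-ranked bidder, Helix, who pays the next bid down: $3.31/click.

Helix; $3.31 per click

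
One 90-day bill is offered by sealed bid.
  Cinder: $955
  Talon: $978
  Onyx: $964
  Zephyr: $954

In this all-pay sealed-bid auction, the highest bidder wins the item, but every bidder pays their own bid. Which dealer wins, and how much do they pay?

Bids in order: 978 (Talon) > 964 (Onyx) > 955 (Cinder) > 954 (Zephyr)
Talon is highest and takes the item; every bidder forfeits their bid.

Talon pays $978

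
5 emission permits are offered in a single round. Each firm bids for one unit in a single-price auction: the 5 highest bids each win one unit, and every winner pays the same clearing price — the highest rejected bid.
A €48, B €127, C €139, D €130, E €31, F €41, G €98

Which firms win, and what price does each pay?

C, D, B, G, A; each pays €41

Bids ranked high→low: 139 (C), 130 (D), 127 (B), 98 (G), 48 (A), 41 (F), 31 (E)
Top 5: C, D, B, G, A.
First losing bid is F's €41, which sets the uniform price.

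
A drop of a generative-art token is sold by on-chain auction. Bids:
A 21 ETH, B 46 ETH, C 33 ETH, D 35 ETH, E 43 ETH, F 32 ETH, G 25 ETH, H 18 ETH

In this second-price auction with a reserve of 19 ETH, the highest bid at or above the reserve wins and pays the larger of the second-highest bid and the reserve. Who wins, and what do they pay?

B pays 43 ETH

Second-price auction with a reserve of 19 ETH: the highest bid at or above the reserve wins and pays the larger of the second-highest bid and the reserve.
Bids in order: 46 (B) > 43 (E) > 35 (D) > 33 (C) > 32 (F) > 25 (G) > …
Highest eligible bid: B at 46 ETH.
max(second-highest 43 ETH, reserve 19 ETH) = 43 ETH; the reserve does not bind.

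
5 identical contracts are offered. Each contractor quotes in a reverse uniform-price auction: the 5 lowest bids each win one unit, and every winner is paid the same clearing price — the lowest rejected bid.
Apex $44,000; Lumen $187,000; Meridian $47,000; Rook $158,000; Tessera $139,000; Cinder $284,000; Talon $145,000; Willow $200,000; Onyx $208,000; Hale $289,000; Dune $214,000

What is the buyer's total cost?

Total cost: $935,000

Bids ranked low→high: 44,000 (Apex), 47,000 (Meridian), 139,000 (Tessera), 145,000 (Talon), 158,000 (Rook), 187,000 (Lumen), 200,000 (Willow), …
Winners (5 units): Apex, Meridian, Tessera, Talon, Rook.
Lowest unsuccessful bid: $187,000 → clearing price.
Total cost = 5 × $187,000 = $935,000.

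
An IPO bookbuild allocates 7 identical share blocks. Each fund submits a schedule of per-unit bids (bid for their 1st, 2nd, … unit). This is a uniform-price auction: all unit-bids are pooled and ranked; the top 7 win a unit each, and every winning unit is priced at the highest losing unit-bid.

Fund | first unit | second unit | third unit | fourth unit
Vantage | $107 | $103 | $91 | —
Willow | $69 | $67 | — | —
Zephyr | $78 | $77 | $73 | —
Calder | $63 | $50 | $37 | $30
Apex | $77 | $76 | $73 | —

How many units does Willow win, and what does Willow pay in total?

Merging the schedules and taking the best 7: 107 (Vantage-1), 103 (Vantage-2), 91 (Vantage-3), 78 (Zephyr-1), 77 (Zephyr-2), 77 (Apex-1), 76 (Apex-2)
First bid not allocated: $73.
Willow wins 0 unit(s) at $73 each.

Willow: 0 units, pays $0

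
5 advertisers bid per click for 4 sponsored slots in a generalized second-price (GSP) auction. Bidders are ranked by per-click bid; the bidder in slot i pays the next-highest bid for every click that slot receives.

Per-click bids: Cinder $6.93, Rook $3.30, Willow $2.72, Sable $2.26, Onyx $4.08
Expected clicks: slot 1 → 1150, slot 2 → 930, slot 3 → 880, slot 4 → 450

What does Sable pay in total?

Sable pays $0.00

Ranked by bid: $6.93 (Cinder) > $4.08 (Onyx) > $3.30 (Rook) > $2.72 (Willow) > $2.26 (Sable)
Sable ranks below slot 4 → no slot, pays nothing.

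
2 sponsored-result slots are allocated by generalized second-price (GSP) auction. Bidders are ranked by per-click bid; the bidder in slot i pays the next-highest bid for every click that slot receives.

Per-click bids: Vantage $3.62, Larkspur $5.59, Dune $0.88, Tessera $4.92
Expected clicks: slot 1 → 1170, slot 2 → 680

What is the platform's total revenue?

Per-click bids in order: $5.59 (Larkspur) > $4.92 (Tessera) > $3.62 (Vantage) > …
Slot 1: Larkspur pays $4.92 × 1170 = $5756.40
Slot 2: Tessera pays $3.62 × 680 = $2461.60
Total = $8218.00

Total revenue: $8218.00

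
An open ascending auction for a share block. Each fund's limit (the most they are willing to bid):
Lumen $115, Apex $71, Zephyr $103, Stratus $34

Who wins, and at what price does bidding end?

Lumen wins at $103

Limits ranked: 115 (Lumen) > 103 (Zephyr) > 71 (Apex) > 34 (Stratus)
Bidding ends when Zephyr exits at $103; Lumen takes it.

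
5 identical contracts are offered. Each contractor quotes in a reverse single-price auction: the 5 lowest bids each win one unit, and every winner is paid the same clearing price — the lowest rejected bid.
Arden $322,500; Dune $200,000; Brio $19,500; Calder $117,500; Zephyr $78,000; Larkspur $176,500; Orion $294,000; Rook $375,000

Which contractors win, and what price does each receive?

Brio, Zephyr, Calder, Larkspur, Dune; each is paid $294,000

Bids ranked low→high: 19,500 (Brio), 78,000 (Zephyr), 117,500 (Calder), 176,500 (Larkspur), 200,000 (Dune), 294,000 (Orion), 322,500 (Arden), …
Lowest 5: Brio, Zephyr, Calder, Larkspur, Dune.
First losing bid is Orion's $294,000, which sets the uniform price.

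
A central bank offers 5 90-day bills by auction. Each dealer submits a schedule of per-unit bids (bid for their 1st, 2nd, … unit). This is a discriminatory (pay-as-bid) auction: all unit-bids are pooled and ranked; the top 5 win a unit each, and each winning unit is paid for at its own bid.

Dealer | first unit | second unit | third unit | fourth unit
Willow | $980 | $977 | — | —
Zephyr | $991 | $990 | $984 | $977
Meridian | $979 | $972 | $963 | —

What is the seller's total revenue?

All unit-bids, highest first — top 5: 991 (Zephyr-1), 990 (Zephyr-2), 984 (Zephyr-3), 980 (Willow-1), 979 (Meridian-1)
Next rejected bid: $977 (not a price — pay-as-bid).
Each winning unit pays its own bid.
Revenue = 991 + 990 + 984 + 980 + 979 = $4,924.

Total revenue: $4,924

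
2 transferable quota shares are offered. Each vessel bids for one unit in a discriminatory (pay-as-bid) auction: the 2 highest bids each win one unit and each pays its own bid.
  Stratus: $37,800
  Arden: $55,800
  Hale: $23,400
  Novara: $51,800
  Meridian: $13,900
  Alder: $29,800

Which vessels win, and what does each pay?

Arden $55,800, Novara $51,800

Bids ranked high→low: 55,800 (Arden), 51,800 (Novara), 37,800 (Stratus), 29,800 (Alder), …
The 2 highest are Arden, Novara.
Each winner pays its own bid: Arden $55,800, Novara $51,800.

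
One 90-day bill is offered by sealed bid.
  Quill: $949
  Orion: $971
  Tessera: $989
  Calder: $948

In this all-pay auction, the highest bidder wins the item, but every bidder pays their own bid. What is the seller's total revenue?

Bids in order: 989 (Tessera) > 971 (Orion) > 949 (Quill) > 948 (Calder)
Every bidder forfeits their bid regardless of winning.
Revenue = 949 + 971 + 989 + 948 = $3,857.

Total revenue: $3,857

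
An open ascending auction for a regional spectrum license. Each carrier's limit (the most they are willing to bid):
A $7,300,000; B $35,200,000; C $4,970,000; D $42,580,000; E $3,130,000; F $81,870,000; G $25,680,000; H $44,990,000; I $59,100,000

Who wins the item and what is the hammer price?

Sorting limits: 81,870,000 (F) > 59,100,000 (I) > 44,990,000 (H) > 42,580,000 (D) > 35,200,000 (B) > 25,680,000 (G) > …
I is the last rival to drop out, at $59,100,000; F remains and wins at that price.

F wins at $59,100,000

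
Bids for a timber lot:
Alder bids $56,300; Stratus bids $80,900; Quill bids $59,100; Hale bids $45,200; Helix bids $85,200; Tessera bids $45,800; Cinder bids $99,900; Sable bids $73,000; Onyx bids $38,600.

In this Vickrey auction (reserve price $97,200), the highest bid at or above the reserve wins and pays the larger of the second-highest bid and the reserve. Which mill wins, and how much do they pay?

Vickrey auction (reserve price $97,200): the highest bid at or above the reserve wins and pays the larger of the second-highest bid and the reserve.
Bids in order: 99,900 (Cinder) > 85,200 (Helix) > 80,900 (Stratus) > 73,000 (Sable) > 59,100 (Quill) > 56,300 (Alder) > …
Cinder has the top bid at or above the reserve ($99,900).
Second-highest bid $85,200 is below the reserve $97,200, so the reserve binds → payment $97,200.

Cinder pays $97,200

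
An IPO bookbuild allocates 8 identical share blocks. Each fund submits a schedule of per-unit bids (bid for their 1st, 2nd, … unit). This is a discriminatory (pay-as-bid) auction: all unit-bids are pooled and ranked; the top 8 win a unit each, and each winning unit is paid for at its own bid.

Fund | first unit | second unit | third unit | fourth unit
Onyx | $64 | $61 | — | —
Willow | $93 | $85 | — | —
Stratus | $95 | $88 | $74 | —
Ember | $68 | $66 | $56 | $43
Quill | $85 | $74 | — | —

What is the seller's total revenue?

Total revenue: $662

All unit-bids, highest first — top 8: 95 (Stratus-1), 93 (Willow-1), 88 (Stratus-2), 85 (Willow-2), 85 (Quill-1), 74 (Stratus-3), 74 (Quill-2), 68 (Ember-1)
Next rejected bid: $66 (not a price — pay-as-bid).
Each winning unit pays its own bid.
Revenue = 95 + 93 + 88 + 85 + 85 + 74 + 74 + 68 = $662.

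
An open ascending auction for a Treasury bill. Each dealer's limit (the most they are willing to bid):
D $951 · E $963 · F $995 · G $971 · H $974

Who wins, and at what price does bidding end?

Limits in order: 995 (F) > 974 (H) > 971 (G) > 963 (E) > 951 (D)
Once the price passes $974, only F is left; the hammer falls at H's limit of $974.

F wins at $974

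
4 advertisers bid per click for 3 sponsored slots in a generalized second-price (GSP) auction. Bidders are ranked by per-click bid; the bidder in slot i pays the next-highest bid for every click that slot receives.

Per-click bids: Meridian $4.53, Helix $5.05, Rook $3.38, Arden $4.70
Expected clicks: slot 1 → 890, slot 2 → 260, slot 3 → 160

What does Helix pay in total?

Helix pays $4183.00

Sorting advertisers: $5.05 (Helix) > $4.70 (Arden) > $4.53 (Meridian) > $3.38 (Rook)
Helix holds slot 1 → pays next bid $4.70 × 890 clicks = $4183.00.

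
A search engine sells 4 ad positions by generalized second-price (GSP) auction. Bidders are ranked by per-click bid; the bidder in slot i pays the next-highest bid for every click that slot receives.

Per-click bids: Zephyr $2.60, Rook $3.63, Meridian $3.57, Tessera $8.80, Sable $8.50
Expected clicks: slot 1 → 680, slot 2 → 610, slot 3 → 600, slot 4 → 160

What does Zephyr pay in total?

Zephyr pays $0.00

Per-click bids in order: $8.80 (Tessera) > $8.50 (Sable) > $3.63 (Rook) > $3.57 (Meridian) > $2.60 (Zephyr)
Zephyr ranks below slot 4 → no slot, pays nothing.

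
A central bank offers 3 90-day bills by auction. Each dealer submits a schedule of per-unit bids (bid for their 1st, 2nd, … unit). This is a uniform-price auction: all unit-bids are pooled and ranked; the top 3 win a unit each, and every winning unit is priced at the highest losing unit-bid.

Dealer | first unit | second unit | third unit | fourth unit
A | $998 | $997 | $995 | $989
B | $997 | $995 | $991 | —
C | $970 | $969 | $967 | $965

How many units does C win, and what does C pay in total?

C: 0 units, pays $0

All unit-bids, highest first — top 3: 998 (A-1), 997 (A-2), 997 (B-1)
Highest rejected unit-bid = $995.
C wins 0 unit(s) at $995 each.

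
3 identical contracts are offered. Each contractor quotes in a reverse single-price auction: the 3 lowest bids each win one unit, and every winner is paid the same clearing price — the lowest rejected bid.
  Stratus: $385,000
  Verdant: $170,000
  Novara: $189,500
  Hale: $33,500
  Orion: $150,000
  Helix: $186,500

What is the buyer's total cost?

Ordering the bids: 33,500 (Hale), 150,000 (Orion), 170,000 (Verdant), 186,500 (Helix), 189,500 (Novara), …
Winners (3 units): Hale, Orion, Verdant.
Clearing price = lowest rejected bid = $186,500.
Total cost = 3 × $186,500 = $559,500.

Total cost: $559,500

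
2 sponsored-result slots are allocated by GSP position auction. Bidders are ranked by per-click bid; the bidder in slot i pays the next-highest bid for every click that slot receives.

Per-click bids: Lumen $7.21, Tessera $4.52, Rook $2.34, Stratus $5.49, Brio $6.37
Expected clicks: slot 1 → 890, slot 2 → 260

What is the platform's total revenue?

Per-click bids in order: $7.21 (Lumen) > $6.37 (Brio) > $5.49 (Stratus) > …
Slot 1: Lumen pays $6.37 × 890 = $5669.30
Slot 2: Brio pays $5.49 × 260 = $1427.40
Total = $7096.70

Total revenue: $7096.70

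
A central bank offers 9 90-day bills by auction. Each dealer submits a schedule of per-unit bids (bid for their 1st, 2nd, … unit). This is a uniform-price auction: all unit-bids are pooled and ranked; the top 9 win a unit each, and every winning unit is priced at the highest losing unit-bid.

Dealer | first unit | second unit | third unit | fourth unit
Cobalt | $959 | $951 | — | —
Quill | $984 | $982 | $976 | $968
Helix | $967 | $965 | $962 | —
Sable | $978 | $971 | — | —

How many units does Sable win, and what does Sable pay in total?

Pooled unit-bids ranked (top 9): 984 (Quill-1), 982 (Quill-2), 978 (Sable-1), 976 (Quill-3), 971 (Sable-2), 968 (Quill-4), 967 (Helix-1), 965 (Helix-2), 962 (Helix-3)
The (k+1)-th unit-bid is $959.
Sable wins 2 unit(s) at $959 each.

Sable: 2 units, pays $1,918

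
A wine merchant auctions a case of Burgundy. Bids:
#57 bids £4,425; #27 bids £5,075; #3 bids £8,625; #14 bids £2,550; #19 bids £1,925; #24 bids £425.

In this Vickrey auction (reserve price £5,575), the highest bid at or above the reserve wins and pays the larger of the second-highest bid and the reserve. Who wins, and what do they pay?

Vickrey auction (reserve price £5,575): the highest bid at or above the reserve wins and pays the larger of the second-highest bid and the reserve.
Sorting bids: 8,625 (#3) > 5,075 (#27) > 4,425 (#57) > 2,550 (#14) > 1,925 (#19) > 425 (#24)
#3 has the top bid at or above the reserve (£8,625).
max(second-highest £5,075, reserve £5,575) = £5,575.

#3 pays £5,575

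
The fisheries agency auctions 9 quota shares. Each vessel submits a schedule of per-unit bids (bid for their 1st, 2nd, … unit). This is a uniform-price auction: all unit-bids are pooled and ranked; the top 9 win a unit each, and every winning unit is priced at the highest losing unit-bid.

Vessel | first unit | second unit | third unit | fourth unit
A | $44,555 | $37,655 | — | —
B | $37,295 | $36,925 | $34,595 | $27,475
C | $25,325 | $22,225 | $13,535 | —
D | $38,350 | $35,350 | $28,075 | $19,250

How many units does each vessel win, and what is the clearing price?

A 2, B 4, D 3; clearing price $25,325

Merging the schedules and taking the best 9: 44,555 (A-1), 38,350 (D-1), 37,655 (A-2), 37,295 (B-1), 36,925 (B-2), 35,350 (D-2), 34,595 (B-3), 28,075 (D-3), 27,475 (B-4)
The (k+1)-th unit-bid is $25,325.
Allocation: A 2, B 4, D 3.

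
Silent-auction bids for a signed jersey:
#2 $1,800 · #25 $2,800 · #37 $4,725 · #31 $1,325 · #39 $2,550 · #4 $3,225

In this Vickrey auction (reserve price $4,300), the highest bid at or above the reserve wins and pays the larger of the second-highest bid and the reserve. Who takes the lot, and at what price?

#37 pays $4,300

Sorting bids: 4,725 (#37) > 3,225 (#4) > 2,800 (#25) > 2,550 (#39) > 1,800 (#2) > 1,325 (#31)
Highest eligible bid: #37 at $4,725.
max(second-highest $3,225, reserve $4,300) = $4,300.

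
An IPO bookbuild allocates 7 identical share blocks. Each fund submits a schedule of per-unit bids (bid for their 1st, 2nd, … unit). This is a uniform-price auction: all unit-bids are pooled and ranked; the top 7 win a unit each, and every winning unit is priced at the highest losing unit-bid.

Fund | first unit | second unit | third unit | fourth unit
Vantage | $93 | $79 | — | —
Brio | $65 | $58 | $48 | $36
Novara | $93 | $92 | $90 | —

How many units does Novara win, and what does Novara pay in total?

Novara: 3 units, pays $144

Pooled unit-bids ranked (top 7): 93 (Vantage-1), 93 (Novara-1), 92 (Novara-2), 90 (Novara-3), 79 (Vantage-2), 65 (Brio-1), 58 (Brio-2)
First bid not allocated: $48.
Novara wins 3 unit(s) at $48 each.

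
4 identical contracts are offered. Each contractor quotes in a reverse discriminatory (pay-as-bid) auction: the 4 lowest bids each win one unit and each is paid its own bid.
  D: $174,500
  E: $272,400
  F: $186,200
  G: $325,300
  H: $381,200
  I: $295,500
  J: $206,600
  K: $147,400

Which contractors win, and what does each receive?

K $147,400, D $174,500, F $186,200, J $206,600

Sorting: 147,400 (K), 174,500 (D), 186,200 (F), 206,600 (J), 272,400 (E), 295,500 (I), …
Winners (4 units): K, D, F, J.
Each winner is paid its own bid: K $147,400, D $174,500, F $186,200, J $206,600.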